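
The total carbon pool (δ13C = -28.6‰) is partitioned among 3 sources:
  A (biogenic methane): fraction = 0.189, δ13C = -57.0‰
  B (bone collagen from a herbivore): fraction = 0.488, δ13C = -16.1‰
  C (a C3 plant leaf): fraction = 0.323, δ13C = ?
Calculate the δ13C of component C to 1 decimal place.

-30.9‰

Isotope mass balance: δ_bulk = Σ fᵢ·δᵢ.
-28.6 = 0.189×(-57.0) + 0.488×(-16.1) + 0.323×δ_C
0.323·δ_C = -28.6 − (-18.630) = -9.970
δ_C = -9.970 / 0.323 = -30.87‰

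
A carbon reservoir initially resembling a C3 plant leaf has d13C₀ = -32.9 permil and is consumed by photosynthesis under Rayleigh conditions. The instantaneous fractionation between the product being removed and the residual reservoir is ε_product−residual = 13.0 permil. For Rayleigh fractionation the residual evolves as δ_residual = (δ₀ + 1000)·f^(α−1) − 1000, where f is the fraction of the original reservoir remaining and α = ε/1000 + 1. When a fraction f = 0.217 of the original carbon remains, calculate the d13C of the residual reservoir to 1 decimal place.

Rayleigh residual: δ_res = (δ₀ + 1000)·f^(α−1) − 1000
α = ε/1000 + 1 = 1.01300, so α − 1 = 0.01300
f^(α−1) = 0.217^(0.01300) = 0.980334
δ_res = (-32.9 + 1000) × 0.980334 − 1000 = 948.081 − 1000 = -51.92 permil

-51.9 permil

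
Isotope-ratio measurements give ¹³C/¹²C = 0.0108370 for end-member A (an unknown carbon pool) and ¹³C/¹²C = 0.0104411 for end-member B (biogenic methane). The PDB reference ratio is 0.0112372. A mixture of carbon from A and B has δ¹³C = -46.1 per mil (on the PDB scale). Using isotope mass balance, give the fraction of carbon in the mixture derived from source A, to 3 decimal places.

0.702

δ_A = (0.0108370/0.0112372 − 1)×1000 = (0.964386 − 1)×1000 = -35.614 per mil
δ_B = (0.0104411/0.0112372 − 1)×1000 = (0.929155 − 1)×1000 = -70.845 per mil
f_A = (δ_mix − δ_B)/(δ_A − δ_B) = (-46.1 − (-70.845))/(-35.614 − (-70.845))
f_A = 24.745 / 35.231 = 0.7024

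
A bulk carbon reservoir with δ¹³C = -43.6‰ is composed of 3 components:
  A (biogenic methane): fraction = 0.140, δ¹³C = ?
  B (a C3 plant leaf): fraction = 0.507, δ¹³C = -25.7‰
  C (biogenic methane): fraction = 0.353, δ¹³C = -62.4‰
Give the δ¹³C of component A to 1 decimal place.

Isotope mass balance: δ_bulk = Σ fᵢ·δᵢ.
-43.6 = 0.140×δ_A + 0.507×(-25.7) + 0.353×(-62.4)
0.140·δ_A = -43.6 − (-35.057) = -8.543
δ_A = -8.543 / 0.140 = -61.02‰

-61.0‰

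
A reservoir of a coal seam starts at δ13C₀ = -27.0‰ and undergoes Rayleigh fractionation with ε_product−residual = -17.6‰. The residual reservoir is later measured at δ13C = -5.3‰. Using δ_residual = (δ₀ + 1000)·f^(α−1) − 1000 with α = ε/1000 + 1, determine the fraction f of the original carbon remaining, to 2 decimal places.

0.29

α − 1 = ε/1000 = -0.0176
(δ_res + 1000)/(δ₀ + 1000) = (-5.3 + 1000)/(-27.0 + 1000) = 994.7/973.0 = 1.022302
f = 1.022302^(1/-0.0176) = exp(ln(1.022302)/-0.0176) = exp(0.02206/-0.0176)
f = exp(-1.2532) = 0.2856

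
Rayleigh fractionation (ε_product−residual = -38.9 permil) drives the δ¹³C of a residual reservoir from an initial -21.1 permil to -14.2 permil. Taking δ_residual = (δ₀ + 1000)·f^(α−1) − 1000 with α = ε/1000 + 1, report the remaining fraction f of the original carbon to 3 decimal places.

α − 1 = ε/1000 = -0.0389
(δ_res + 1000)/(δ₀ + 1000) = (-14.2 + 1000)/(-21.1 + 1000) = 985.8/978.9 = 1.007049
f = 1.007049^(1/-0.0389) = exp(ln(1.007049)/-0.0389) = exp(0.00702/-0.0389)
f = exp(-0.1806) = 0.8348

0.835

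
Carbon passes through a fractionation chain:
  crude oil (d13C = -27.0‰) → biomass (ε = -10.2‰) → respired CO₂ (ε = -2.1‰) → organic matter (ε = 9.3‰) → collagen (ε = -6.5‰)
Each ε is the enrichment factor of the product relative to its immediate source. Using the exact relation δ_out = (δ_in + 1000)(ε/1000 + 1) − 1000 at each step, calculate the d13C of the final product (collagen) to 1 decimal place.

-36.3‰

step 1: δ = (-27.00 + 1000)·(-10.2/1000 + 1) − 1000 = -36.92‰
step 2: δ = (-36.92 + 1000)·(-2.1/1000 + 1) − 1000 = -38.95‰
step 3: δ = (-38.95 + 1000)·(9.3/1000 + 1) − 1000 = -30.01‰
step 4: δ = (-30.01 + 1000)·(-6.5/1000 + 1) − 1000 = -36.31‰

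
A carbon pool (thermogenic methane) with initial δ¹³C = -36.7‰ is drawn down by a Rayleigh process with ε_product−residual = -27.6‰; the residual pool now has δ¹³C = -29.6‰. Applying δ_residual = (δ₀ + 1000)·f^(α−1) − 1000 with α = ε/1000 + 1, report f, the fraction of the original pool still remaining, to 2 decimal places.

0.77

α − 1 = ε/1000 = -0.0276
(δ_res + 1000)/(δ₀ + 1000) = (-29.6 + 1000)/(-36.7 + 1000) = 970.4/963.3 = 1.007370
f = 1.007370^(1/-0.0276) = exp(ln(1.007370)/-0.0276) = exp(0.00734/-0.0276)
f = exp(-0.2661) = 0.7664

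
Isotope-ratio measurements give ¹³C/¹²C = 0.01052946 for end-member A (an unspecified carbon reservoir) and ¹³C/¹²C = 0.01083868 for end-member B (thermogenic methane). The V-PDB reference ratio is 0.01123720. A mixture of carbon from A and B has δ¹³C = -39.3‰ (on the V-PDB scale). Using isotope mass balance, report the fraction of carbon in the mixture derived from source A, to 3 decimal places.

δ_A = (0.01052946/0.01123720 − 1)×1000 = (0.937018 − 1)×1000 = -62.982‰
δ_B = (0.01083868/0.01123720 − 1)×1000 = (0.964536 − 1)×1000 = -35.464‰
f_A = (δ_mix − δ_B)/(δ_A − δ_B) = (-39.3 − (-35.464))/(-62.982 − (-35.464))
f_A = -3.836 / -27.518 = 0.1394

0.139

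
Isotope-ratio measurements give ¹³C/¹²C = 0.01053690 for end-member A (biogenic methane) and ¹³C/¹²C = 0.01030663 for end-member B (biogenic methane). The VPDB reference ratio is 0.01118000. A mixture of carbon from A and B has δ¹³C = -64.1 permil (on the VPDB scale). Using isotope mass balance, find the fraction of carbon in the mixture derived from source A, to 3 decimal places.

0.681

δ_A = (0.01053690/0.01118000 − 1)×1000 = (0.942478 − 1)×1000 = -57.522 permil
δ_B = (0.01030663/0.01118000 − 1)×1000 = (0.921881 − 1)×1000 = -78.119 permil
f_A = (δ_mix − δ_B)/(δ_A − δ_B) = (-64.1 − (-78.119))/(-57.522 − (-78.119))
f_A = 14.019 / 20.597 = 0.6806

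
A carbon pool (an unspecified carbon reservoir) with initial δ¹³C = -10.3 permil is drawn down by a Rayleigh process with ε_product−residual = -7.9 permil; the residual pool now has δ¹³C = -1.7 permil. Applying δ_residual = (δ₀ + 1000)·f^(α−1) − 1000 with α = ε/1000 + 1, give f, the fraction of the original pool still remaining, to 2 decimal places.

0.33

α − 1 = ε/1000 = -0.0079
(δ_res + 1000)/(δ₀ + 1000) = (-1.7 + 1000)/(-10.3 + 1000) = 998.3/989.7 = 1.008690
f = 1.008690^(1/-0.0079) = exp(ln(1.008690)/-0.0079) = exp(0.00865/-0.0079)
f = exp(-1.0952) = 0.3345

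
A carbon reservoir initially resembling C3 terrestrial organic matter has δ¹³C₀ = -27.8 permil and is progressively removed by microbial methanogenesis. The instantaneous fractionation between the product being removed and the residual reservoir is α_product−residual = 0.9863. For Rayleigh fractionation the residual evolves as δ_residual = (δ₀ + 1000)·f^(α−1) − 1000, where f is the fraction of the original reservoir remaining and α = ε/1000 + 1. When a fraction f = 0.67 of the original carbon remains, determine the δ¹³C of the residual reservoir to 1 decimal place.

Rayleigh residual: δ_res = (δ₀ + 1000)·f^(α−1) − 1000
α − 1 = -0.01370
f^(α−1) = 0.67^(-0.01370) = 1.005502
δ_res = (-27.8 + 1000) × 1.005502 − 1000 = 977.549 − 1000 = -22.45 permil

-22.5 permil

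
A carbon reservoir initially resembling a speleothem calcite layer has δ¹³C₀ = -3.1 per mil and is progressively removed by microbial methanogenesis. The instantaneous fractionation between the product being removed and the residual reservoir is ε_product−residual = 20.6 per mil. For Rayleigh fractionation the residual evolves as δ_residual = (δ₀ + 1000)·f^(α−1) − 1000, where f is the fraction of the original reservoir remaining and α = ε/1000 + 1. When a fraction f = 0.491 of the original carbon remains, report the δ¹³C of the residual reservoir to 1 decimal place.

-17.6 per mil

Rayleigh residual: δ_res = (δ₀ + 1000)·f^(α−1) − 1000
α = ε/1000 + 1 = 1.02060, so α − 1 = 0.02060
f^(α−1) = 0.491^(0.02060) = 0.985454
δ_res = (-3.1 + 1000) × 0.985454 − 1000 = 982.399 − 1000 = -17.60 per mil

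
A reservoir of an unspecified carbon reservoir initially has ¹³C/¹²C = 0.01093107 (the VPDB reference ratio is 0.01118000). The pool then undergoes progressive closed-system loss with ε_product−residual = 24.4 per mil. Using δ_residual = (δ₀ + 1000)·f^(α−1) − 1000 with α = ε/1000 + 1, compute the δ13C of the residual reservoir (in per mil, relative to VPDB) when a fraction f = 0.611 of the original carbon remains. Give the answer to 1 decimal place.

δ₀ = (0.01093107/0.01118000 − 1)×1000 = (0.977734 − 1)×1000 = -22.266 per mil
α − 1 = ε/1000 = 0.0244
f^(α−1) = 0.611^(0.0244) = 0.988051
δ_res = (-22.266 + 1000) × 0.988051 − 1000 = 966.051 − 1000 = -33.95 per mil

-33.9 per mil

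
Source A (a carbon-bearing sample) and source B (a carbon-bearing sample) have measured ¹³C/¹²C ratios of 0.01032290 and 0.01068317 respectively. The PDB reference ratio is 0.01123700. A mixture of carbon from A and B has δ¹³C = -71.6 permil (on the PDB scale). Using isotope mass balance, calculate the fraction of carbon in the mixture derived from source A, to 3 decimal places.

0.696

δ_A = (0.01032290/0.01123700 − 1)×1000 = (0.918653 − 1)×1000 = -81.347 permil
δ_B = (0.01068317/0.01123700 − 1)×1000 = (0.950714 − 1)×1000 = -49.286 permil
f_A = (δ_mix − δ_B)/(δ_A − δ_B) = (-71.6 − (-49.286))/(-81.347 − (-49.286))
f_A = -22.314 / -32.061 = 0.6960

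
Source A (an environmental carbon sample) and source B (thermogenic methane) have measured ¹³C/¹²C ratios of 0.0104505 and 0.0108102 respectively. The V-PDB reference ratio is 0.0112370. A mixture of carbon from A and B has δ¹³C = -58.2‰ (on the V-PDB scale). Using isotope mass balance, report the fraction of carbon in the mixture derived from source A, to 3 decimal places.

δ_A = (0.0104505/0.0112370 − 1)×1000 = (0.930008 − 1)×1000 = -69.992‰
δ_B = (0.0108102/0.0112370 − 1)×1000 = (0.962018 − 1)×1000 = -37.982‰
f_A = (δ_mix − δ_B)/(δ_A − δ_B) = (-58.2 − (-37.982))/(-69.992 − (-37.982))
f_A = -20.218 / -32.010 = 0.6316

0.632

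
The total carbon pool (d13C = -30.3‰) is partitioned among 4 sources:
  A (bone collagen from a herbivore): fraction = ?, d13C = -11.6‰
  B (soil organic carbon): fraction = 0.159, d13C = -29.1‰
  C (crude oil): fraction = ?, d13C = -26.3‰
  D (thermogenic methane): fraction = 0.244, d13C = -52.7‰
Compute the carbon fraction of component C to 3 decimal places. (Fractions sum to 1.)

Let f_C and f_A be the unknown fractions; fractions sum to 1 so f_C + f_A = 0.597.
Mass balance: Σ fᵢ·δᵢ = δ_bulk ⇒ f_C·(-26.3) + f_A·(-11.6) = -30.3 − (-17.486) = -12.814
Substitute f_A = 0.597 − f_C:
f_C·(-26.3 − -11.6) = -12.814 − 0.597×(-11.6) = -5.889
f_C = -5.889 / -14.7 = 0.4006

0.401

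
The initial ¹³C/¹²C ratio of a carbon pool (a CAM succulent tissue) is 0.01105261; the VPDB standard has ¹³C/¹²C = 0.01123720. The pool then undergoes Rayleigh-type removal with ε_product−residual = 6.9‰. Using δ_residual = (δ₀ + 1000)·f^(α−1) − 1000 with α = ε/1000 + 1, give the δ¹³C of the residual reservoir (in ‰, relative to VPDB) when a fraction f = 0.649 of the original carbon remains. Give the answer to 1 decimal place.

δ₀ = (0.01105261/0.01123720 − 1)×1000 = (0.983573 − 1)×1000 = -16.427‰
α − 1 = ε/1000 = 0.0069
f^(α−1) = 0.649^(0.0069) = 0.997021
δ_res = (-16.427 + 1000) × 0.997021 − 1000 = 980.644 − 1000 = -19.36‰

-19.4‰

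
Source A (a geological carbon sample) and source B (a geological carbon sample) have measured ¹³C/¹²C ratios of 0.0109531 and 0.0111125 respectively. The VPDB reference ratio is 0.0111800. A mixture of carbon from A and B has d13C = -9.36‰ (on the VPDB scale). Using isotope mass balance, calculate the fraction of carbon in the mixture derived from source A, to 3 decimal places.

0.233

δ_A = (0.0109531/0.0111800 − 1)×1000 = (0.979705 − 1)×1000 = -20.295‰
δ_B = (0.0111125/0.0111800 − 1)×1000 = (0.993962 − 1)×1000 = -6.038‰
f_A = (δ_mix − δ_B)/(δ_A − δ_B) = (-9.36 − (-6.038))/(-20.295 − (-6.038))
f_A = -3.322 / -14.258 = 0.2330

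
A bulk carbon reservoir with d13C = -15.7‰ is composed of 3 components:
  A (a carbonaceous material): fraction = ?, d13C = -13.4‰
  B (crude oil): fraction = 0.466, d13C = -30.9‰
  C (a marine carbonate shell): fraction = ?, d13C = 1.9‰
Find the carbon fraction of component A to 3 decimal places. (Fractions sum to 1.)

0.151

Let f_A and f_C be the unknown fractions; fractions sum to 1 so f_A + f_C = 0.534.
Mass balance: Σ fᵢ·δᵢ = δ_bulk ⇒ f_A·(-13.4) + f_C·(1.9) = -15.7 − (-14.399) = -1.301
Substitute f_C = 0.534 − f_A:
f_A·(-13.4 − 1.9) = -1.301 − 0.534×(1.9) = -2.315
f_A = -2.315 / -15.3 = 0.1513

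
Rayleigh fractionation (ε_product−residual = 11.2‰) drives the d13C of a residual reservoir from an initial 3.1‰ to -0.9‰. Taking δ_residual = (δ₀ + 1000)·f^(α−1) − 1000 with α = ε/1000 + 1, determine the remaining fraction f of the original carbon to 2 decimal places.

α − 1 = ε/1000 = 0.0112
(δ_res + 1000)/(δ₀ + 1000) = (-0.9 + 1000)/(3.1 + 1000) = 999.1/1003.1 = 0.996012
f = 0.996012^(1/0.0112) = exp(ln(0.996012)/0.0112) = exp(-0.00400/0.0112)
f = exp(-0.3568) = 0.6999

0.70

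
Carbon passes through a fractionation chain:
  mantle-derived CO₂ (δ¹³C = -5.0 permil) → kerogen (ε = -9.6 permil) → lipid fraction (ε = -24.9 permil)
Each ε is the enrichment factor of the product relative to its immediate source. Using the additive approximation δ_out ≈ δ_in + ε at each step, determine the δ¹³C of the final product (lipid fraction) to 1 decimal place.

-39.5 permil

step 1: δ ≈ -5.0 + (-9.6) = -14.6 permil
step 2: δ ≈ -14.6 + (-24.9) = -39.5 permil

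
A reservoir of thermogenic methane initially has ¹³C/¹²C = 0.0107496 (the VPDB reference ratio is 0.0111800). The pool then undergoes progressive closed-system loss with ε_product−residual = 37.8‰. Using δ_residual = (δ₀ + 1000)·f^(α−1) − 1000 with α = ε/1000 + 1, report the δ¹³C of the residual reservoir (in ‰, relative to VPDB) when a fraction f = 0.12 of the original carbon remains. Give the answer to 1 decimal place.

δ₀ = (0.0107496/0.0111800 − 1)×1000 = (0.961503 − 1)×1000 = -38.497‰
α − 1 = ε/1000 = 0.0378
f^(α−1) = 0.12^(0.0378) = 0.922982
δ_res = (-38.497 + 1000) × 0.922982 − 1000 = 887.449 − 1000 = -112.55‰

-112.6‰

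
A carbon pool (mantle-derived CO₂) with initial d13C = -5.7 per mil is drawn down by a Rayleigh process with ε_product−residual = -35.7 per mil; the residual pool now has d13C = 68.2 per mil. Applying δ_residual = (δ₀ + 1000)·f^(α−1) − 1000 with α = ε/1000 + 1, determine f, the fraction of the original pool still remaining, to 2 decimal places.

0.13

α − 1 = ε/1000 = -0.0357
(δ_res + 1000)/(δ₀ + 1000) = (68.2 + 1000)/(-5.7 + 1000) = 1068.2/994.3 = 1.074324
f = 1.074324^(1/-0.0357) = exp(ln(1.074324)/-0.0357) = exp(0.07169/-0.0357)
f = exp(-2.0082) = 0.1342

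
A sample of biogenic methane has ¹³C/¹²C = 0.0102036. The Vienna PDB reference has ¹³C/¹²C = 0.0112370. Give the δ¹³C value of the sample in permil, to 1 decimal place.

δ¹³C = (R_sample / R_standard − 1) × 1000
R_sample / R_standard = 0.0102036 / 0.0112370 = 0.908036
δ¹³C = (0.908036 − 1) × 1000 = -91.96 permil

-92.0 permil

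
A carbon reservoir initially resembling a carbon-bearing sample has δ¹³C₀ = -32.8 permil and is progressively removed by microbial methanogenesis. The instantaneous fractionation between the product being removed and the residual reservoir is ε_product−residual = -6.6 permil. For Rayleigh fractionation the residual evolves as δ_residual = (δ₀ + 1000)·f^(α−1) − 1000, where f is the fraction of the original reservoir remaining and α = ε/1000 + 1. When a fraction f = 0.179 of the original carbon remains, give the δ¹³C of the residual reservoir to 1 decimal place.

Rayleigh residual: δ_res = (δ₀ + 1000)·f^(α−1) − 1000
α = ε/1000 + 1 = 0.99340, so α − 1 = -0.00660
f^(α−1) = 0.179^(-0.00660) = 1.011419
δ_res = (-32.8 + 1000) × 1.011419 − 1000 = 978.245 − 1000 = -21.76 permil

-21.8 permil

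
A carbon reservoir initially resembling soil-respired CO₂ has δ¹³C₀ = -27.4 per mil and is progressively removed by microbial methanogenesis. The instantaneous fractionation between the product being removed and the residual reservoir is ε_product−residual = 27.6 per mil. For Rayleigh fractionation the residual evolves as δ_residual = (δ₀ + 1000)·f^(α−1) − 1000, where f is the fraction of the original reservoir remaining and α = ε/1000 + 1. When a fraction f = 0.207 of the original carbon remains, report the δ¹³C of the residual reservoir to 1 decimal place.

Rayleigh residual: δ_res = (δ₀ + 1000)·f^(α−1) − 1000
α = ε/1000 + 1 = 1.02760, so α − 1 = 0.02760
f^(α−1) = 0.207^(0.02760) = 0.957460
δ_res = (-27.4 + 1000) × 0.957460 − 1000 = 931.226 − 1000 = -68.77 per mil

-68.8 per mil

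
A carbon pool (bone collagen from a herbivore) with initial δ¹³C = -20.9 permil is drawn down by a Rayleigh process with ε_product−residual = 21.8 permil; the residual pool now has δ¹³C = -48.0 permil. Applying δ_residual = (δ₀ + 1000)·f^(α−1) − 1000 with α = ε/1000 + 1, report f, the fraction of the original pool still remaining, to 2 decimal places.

α − 1 = ε/1000 = 0.0218
(δ_res + 1000)/(δ₀ + 1000) = (-48.0 + 1000)/(-20.9 + 1000) = 952.0/979.1 = 0.972322
f = 0.972322^(1/0.0218) = exp(ln(0.972322)/0.0218) = exp(-0.02807/0.0218)
f = exp(-1.2876) = 0.2759

0.28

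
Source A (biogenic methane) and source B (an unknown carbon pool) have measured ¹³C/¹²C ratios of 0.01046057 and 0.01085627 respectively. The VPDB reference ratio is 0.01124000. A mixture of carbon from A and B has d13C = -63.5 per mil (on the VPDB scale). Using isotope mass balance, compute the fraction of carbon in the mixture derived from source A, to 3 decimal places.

δ_A = (0.01046057/0.01124000 − 1)×1000 = (0.930656 − 1)×1000 = -69.344 per mil
δ_B = (0.01085627/0.01124000 − 1)×1000 = (0.965860 − 1)×1000 = -34.140 per mil
f_A = (δ_mix − δ_B)/(δ_A − δ_B) = (-63.5 − (-34.140))/(-69.344 − (-34.140))
f_A = -29.360 / -35.205 = 0.8340

0.834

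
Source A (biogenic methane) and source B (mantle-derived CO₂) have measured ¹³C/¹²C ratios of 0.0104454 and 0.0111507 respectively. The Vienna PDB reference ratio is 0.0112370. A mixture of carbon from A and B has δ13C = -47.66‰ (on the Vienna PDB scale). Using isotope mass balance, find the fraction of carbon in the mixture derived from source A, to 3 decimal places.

0.637

δ_A = (0.0104454/0.0112370 − 1)×1000 = (0.929554 − 1)×1000 = -70.446‰
δ_B = (0.0111507/0.0112370 − 1)×1000 = (0.992320 − 1)×1000 = -7.680‰
f_A = (δ_mix − δ_B)/(δ_A − δ_B) = (-47.66 − (-7.680))/(-70.446 − (-7.680))
f_A = -39.980 / -62.766 = 0.6370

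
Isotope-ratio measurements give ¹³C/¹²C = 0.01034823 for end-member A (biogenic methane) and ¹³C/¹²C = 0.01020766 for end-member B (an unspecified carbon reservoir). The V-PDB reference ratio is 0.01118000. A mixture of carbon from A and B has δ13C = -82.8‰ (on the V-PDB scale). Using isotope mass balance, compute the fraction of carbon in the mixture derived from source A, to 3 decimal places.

0.332

δ_A = (0.01034823/0.01118000 − 1)×1000 = (0.925602 − 1)×1000 = -74.398‰
δ_B = (0.01020766/0.01118000 − 1)×1000 = (0.913029 − 1)×1000 = -86.971‰
f_A = (δ_mix − δ_B)/(δ_A − δ_B) = (-82.8 − (-86.971))/(-74.398 − (-86.971))
f_A = 4.171 / 12.573 = 0.3318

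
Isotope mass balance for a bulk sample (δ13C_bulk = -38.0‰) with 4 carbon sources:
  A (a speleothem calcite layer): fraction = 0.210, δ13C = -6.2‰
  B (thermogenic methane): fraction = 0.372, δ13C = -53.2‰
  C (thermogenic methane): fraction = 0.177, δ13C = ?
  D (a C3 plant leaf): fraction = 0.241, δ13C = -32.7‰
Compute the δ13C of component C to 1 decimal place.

Isotope mass balance: δ_bulk = Σ fᵢ·δᵢ.
-38.0 = 0.210×(-6.2) + 0.372×(-53.2) + 0.177×δ_C + 0.241×(-32.7)
0.177·δ_C = -38.0 − (-28.973) = -9.027
δ_C = -9.027 / 0.177 = -51.00‰

-51.0‰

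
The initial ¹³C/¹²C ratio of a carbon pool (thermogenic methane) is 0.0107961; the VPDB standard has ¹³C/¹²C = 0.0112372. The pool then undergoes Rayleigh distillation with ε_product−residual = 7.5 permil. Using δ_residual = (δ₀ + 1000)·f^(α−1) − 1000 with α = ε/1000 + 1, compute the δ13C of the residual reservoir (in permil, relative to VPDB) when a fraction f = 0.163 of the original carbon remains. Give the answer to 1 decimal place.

-52.2 permil

δ₀ = (0.0107961/0.0112372 − 1)×1000 = (0.960746 − 1)×1000 = -39.254 permil
α − 1 = ε/1000 = 0.0075
f^(α−1) = 0.163^(0.0075) = 0.986487
δ_res = (-39.254 + 1000) × 0.986487 − 1000 = 947.764 − 1000 = -52.24 permil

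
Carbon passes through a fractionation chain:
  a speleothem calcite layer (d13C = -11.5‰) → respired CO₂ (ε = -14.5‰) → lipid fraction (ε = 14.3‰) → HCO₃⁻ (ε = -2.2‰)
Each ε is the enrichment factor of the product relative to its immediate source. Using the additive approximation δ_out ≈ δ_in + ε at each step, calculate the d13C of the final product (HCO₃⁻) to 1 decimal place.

-13.9‰

step 1: δ ≈ -11.5 + (-14.5) = -26.0‰
step 2: δ ≈ -26.0 + (14.3) = -11.7‰
step 3: δ ≈ -11.7 + (-2.2) = -13.9‰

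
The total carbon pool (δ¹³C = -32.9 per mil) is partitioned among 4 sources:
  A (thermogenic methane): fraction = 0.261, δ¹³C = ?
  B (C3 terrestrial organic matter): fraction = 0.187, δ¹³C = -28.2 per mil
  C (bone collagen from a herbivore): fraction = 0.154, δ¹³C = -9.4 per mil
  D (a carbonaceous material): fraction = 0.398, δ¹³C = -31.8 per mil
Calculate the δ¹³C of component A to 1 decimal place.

Isotope mass balance: δ_bulk = Σ fᵢ·δᵢ.
-32.9 = 0.261×δ_A + 0.187×(-28.2) + 0.154×(-9.4) + 0.398×(-31.8)
0.261·δ_A = -32.9 − (-19.377) = -13.523
δ_A = -13.523 / 0.261 = -51.81 per mil

-51.8 per mil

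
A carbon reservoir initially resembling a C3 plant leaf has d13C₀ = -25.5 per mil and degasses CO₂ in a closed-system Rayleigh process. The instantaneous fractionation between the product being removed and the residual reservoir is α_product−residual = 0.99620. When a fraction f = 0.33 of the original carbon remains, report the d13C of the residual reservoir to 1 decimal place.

Rayleigh residual: δ_res = (δ₀ + 1000)·f^(α−1) − 1000
α − 1 = -0.00380
f^(α−1) = 0.33^(-0.00380) = 1.004222
δ_res = (-25.5 + 1000) × 1.004222 − 1000 = 978.614 − 1000 = -21.39 per mil

-21.4 per mil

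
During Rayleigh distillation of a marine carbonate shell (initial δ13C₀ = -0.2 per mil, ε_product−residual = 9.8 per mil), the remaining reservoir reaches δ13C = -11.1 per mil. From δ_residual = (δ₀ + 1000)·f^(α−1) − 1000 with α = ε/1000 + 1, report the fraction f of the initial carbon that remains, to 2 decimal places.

α − 1 = ε/1000 = 0.0098
(δ_res + 1000)/(δ₀ + 1000) = (-11.1 + 1000)/(-0.2 + 1000) = 988.9/999.8 = 0.989098
f = 0.989098^(1/0.0098) = exp(ln(0.989098)/0.0098) = exp(-0.01096/0.0098)
f = exp(-1.1186) = 0.3267

0.33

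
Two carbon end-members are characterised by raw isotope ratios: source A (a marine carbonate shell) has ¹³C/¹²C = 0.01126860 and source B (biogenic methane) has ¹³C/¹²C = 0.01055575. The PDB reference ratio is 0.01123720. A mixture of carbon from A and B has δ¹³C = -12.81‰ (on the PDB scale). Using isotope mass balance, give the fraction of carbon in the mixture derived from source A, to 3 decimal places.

δ_A = (0.01126860/0.01123720 − 1)×1000 = (1.002794 − 1)×1000 = 2.794‰
δ_B = (0.01055575/0.01123720 − 1)×1000 = (0.939358 − 1)×1000 = -60.642‰
f_A = (δ_mix − δ_B)/(δ_A − δ_B) = (-12.81 − (-60.642))/(2.794 − (-60.642))
f_A = 47.832 / 63.437 = 0.7540

0.754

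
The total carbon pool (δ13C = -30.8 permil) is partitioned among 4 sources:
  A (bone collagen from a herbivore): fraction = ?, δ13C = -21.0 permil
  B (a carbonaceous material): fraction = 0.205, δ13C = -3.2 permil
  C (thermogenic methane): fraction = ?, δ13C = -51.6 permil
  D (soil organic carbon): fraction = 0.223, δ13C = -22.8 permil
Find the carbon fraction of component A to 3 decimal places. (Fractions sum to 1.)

0.146

Let f_A and f_C be the unknown fractions; fractions sum to 1 so f_A + f_C = 0.572.
Mass balance: Σ fᵢ·δᵢ = δ_bulk ⇒ f_A·(-21.0) + f_C·(-51.6) = -30.8 − (-5.740) = -25.060
Substitute f_C = 0.572 − f_A:
f_A·(-21.0 − -51.6) = -25.060 − 0.572×(-51.6) = 4.456
f_A = 4.456 / 30.6 = 0.1456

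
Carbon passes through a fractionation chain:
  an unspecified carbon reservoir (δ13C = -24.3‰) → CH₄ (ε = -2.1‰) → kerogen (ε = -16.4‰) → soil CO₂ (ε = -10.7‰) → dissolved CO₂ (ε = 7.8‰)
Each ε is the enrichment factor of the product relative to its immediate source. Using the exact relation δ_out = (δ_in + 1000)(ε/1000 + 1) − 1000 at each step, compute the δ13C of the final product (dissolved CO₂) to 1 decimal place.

step 1: δ = (-24.30 + 1000)·(-2.1/1000 + 1) − 1000 = -26.35‰
step 2: δ = (-26.35 + 1000)·(-16.4/1000 + 1) − 1000 = -42.32‰
step 3: δ = (-42.32 + 1000)·(-10.7/1000 + 1) − 1000 = -52.56‰
step 4: δ = (-52.56 + 1000)·(7.8/1000 + 1) − 1000 = -45.17‰

-45.2‰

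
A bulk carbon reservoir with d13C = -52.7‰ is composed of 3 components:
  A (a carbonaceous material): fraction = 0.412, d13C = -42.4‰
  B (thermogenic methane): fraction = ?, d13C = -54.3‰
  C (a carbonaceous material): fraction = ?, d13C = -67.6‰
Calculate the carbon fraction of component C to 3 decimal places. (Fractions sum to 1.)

0.248

Let f_C and f_B be the unknown fractions; fractions sum to 1 so f_C + f_B = 0.588.
Mass balance: Σ fᵢ·δᵢ = δ_bulk ⇒ f_C·(-67.6) + f_B·(-54.3) = -52.7 − (-17.469) = -35.231
Substitute f_B = 0.588 − f_C:
f_C·(-67.6 − -54.3) = -35.231 − 0.588×(-54.3) = -3.303
f_C = -3.303 / -13.3 = 0.2483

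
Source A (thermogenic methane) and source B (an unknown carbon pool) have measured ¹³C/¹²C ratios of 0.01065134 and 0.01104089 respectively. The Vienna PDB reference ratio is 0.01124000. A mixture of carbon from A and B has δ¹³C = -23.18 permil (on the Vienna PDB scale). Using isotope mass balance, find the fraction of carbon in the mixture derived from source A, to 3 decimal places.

0.158

δ_A = (0.01065134/0.01124000 − 1)×1000 = (0.947628 − 1)×1000 = -52.372 permil
δ_B = (0.01104089/0.01124000 − 1)×1000 = (0.982286 − 1)×1000 = -17.714 permil
f_A = (δ_mix − δ_B)/(δ_A − δ_B) = (-23.18 − (-17.714))/(-52.372 − (-17.714))
f_A = -5.466 / -34.657 = 0.1577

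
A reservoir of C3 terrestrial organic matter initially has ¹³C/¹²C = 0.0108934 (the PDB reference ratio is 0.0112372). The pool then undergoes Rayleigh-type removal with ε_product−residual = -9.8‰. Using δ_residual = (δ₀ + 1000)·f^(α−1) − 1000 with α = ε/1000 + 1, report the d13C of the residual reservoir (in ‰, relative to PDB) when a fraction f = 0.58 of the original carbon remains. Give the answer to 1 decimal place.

-25.4‰

δ₀ = (0.0108934/0.0112372 − 1)×1000 = (0.969405 − 1)×1000 = -30.595‰
α − 1 = ε/1000 = -0.0098
f^(α−1) = 0.58^(-0.0098) = 1.005353
δ_res = (-30.595 + 1000) × 1.005353 − 1000 = 974.594 − 1000 = -25.41‰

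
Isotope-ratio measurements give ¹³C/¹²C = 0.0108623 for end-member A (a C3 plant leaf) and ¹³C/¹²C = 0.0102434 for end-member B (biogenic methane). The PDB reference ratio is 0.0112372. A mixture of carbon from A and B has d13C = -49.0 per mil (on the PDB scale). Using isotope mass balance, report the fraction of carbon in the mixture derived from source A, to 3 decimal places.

0.716

δ_A = (0.0108623/0.0112372 − 1)×1000 = (0.966638 − 1)×1000 = -33.362 per mil
δ_B = (0.0102434/0.0112372 − 1)×1000 = (0.911562 − 1)×1000 = -88.438 per mil
f_A = (δ_mix − δ_B)/(δ_A − δ_B) = (-49.0 − (-88.438))/(-33.362 − (-88.438))
f_A = 39.438 / 55.076 = 0.7161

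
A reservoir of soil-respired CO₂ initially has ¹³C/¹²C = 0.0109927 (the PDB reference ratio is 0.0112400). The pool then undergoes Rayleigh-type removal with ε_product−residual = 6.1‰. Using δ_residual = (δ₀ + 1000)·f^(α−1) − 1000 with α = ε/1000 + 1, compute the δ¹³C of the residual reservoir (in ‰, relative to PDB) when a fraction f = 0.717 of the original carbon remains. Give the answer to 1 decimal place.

δ₀ = (0.0109927/0.0112400 − 1)×1000 = (0.977998 − 1)×1000 = -22.002‰
α − 1 = ε/1000 = 0.0061
f^(α−1) = 0.717^(0.0061) = 0.997973
δ_res = (-22.002 + 1000) × 0.997973 − 1000 = 976.016 − 1000 = -23.98‰

-24.0‰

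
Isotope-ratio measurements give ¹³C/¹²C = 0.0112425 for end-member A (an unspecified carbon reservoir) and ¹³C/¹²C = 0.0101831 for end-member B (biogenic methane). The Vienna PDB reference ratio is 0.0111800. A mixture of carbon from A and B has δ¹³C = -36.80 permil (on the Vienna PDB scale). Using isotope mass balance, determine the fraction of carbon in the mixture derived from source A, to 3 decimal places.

0.553

δ_A = (0.0112425/0.0111800 − 1)×1000 = (1.005590 − 1)×1000 = 5.590 permil
δ_B = (0.0101831/0.0111800 − 1)×1000 = (0.910832 − 1)×1000 = -89.168 permil
f_A = (δ_mix − δ_B)/(δ_A − δ_B) = (-36.80 − (-89.168))/(5.590 − (-89.168))
f_A = 52.368 / 94.758 = 0.5526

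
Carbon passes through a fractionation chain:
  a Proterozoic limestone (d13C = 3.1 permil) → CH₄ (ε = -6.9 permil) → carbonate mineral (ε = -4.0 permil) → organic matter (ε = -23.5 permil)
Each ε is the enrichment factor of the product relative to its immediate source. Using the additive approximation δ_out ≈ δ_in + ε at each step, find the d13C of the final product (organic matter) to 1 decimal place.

step 1: δ ≈ 3.1 + (-6.9) = -3.8 permil
step 2: δ ≈ -3.8 + (-4.0) = -7.8 permil
step 3: δ ≈ -7.8 + (-23.5) = -31.3 permil

-31.3 permil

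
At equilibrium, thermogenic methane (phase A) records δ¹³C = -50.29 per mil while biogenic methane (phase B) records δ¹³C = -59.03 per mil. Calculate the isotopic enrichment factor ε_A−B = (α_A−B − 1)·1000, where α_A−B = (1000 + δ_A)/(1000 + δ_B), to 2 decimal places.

9.29 per mil

α_A−B = (1000 + -50.29) / (1000 + -59.03) = 949.71 / 940.97 = 1.009288
ε_A−B = (1.009288 − 1) × 1000 = 9.288 per mil
(The approximation ε ≈ δ_A − δ_B would give 8.74 per mil.)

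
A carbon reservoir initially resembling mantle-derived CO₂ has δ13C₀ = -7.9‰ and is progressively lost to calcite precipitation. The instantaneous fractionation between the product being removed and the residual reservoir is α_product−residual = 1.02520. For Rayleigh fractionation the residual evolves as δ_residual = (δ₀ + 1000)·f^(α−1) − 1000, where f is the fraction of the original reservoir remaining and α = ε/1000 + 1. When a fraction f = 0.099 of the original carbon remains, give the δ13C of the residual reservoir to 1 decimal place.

Rayleigh residual: δ_res = (δ₀ + 1000)·f^(α−1) − 1000
α − 1 = 0.02520
f^(α−1) = 0.099^(0.02520) = 0.943387
δ_res = (-7.9 + 1000) × 0.943387 − 1000 = 935.935 − 1000 = -64.07‰

-64.1‰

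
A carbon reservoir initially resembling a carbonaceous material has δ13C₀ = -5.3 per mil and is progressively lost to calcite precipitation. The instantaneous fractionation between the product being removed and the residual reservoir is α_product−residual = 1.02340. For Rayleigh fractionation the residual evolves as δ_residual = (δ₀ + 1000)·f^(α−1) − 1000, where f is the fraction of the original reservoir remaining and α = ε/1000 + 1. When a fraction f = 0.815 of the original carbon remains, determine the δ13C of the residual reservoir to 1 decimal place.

-10.1 per mil

Rayleigh residual: δ_res = (δ₀ + 1000)·f^(α−1) − 1000
α − 1 = 0.02340
f^(α−1) = 0.815^(0.02340) = 0.995225
δ_res = (-5.3 + 1000) × 0.995225 − 1000 = 989.950 − 1000 = -10.05 per mil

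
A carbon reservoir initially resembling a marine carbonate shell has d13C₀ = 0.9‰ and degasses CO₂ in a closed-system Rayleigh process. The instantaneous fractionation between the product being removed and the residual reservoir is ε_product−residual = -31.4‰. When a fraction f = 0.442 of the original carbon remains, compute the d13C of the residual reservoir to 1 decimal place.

26.9‰

Rayleigh residual: δ_res = (δ₀ + 1000)·f^(α−1) − 1000
α = ε/1000 + 1 = 0.96860, so α − 1 = -0.03140
f^(α−1) = 0.442^(-0.03140) = 1.025968
δ_res = (0.9 + 1000) × 1.025968 − 1000 = 1026.891 − 1000 = 26.89‰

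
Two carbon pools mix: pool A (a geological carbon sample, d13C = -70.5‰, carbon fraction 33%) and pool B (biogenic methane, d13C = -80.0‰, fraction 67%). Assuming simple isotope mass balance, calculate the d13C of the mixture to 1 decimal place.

δ_mix = f_A·δ_A + f_B·δ_B
δ_mix = 0.33 × (-70.5) + 0.67 × (-80.0)
δ_mix = -23.27 + -53.60 = -76.87‰

-76.9‰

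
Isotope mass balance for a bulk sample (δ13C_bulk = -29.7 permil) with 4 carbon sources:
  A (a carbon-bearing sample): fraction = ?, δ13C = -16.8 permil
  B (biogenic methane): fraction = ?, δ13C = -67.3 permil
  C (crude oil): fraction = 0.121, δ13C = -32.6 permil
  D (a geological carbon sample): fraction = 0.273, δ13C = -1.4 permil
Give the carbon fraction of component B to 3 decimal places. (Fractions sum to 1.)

Let f_B and f_A be the unknown fractions; fractions sum to 1 so f_B + f_A = 0.606.
Mass balance: Σ fᵢ·δᵢ = δ_bulk ⇒ f_B·(-67.3) + f_A·(-16.8) = -29.7 − (-4.327) = -25.373
Substitute f_A = 0.606 − f_B:
f_B·(-67.3 − -16.8) = -25.373 − 0.606×(-16.8) = -15.192
f_B = -15.192 / -50.5 = 0.3008

0.301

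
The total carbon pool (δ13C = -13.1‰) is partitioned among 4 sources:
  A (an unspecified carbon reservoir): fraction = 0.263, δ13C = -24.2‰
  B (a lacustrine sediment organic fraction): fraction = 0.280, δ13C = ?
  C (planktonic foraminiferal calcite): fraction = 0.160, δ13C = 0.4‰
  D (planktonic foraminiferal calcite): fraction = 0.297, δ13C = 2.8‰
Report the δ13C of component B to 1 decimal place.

Isotope mass balance: δ_bulk = Σ fᵢ·δᵢ.
-13.1 = 0.263×(-24.2) + 0.280×δ_B + 0.160×(0.4) + 0.297×(2.8)
0.280·δ_B = -13.1 − (-5.469) = -7.631
δ_B = -7.631 / 0.280 = -27.25‰

-27.3‰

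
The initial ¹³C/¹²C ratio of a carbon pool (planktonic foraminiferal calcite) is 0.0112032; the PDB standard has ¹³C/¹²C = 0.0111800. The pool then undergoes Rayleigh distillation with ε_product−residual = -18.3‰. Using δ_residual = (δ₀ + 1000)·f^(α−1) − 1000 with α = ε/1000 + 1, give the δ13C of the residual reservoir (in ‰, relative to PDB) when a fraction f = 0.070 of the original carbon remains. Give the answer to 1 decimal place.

52.0‰

δ₀ = (0.0112032/0.0111800 − 1)×1000 = (1.002075 − 1)×1000 = 2.075‰
α − 1 = ε/1000 = -0.0183
f^(α−1) = 0.070^(-0.0183) = 1.049868
δ_res = (2.075 + 1000) × 1.049868 − 1000 = 1052.047 − 1000 = 52.05‰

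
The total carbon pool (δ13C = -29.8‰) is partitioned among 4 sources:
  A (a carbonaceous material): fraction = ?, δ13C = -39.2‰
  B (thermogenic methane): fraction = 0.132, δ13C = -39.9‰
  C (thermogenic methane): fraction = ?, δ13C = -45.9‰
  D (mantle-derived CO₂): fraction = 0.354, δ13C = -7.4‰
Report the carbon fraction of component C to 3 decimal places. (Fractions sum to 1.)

0.263

Let f_C and f_A be the unknown fractions; fractions sum to 1 so f_C + f_A = 0.514.
Mass balance: Σ fᵢ·δᵢ = δ_bulk ⇒ f_C·(-45.9) + f_A·(-39.2) = -29.8 − (-7.886) = -21.914
Substitute f_A = 0.514 − f_C:
f_C·(-45.9 − -39.2) = -21.914 − 0.514×(-39.2) = -1.765
f_C = -1.765 / -6.7 = 0.2634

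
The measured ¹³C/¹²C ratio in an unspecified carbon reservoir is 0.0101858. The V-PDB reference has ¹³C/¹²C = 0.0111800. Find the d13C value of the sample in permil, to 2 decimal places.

d13C = (R_sample / R_standard − 1) × 1000
R_sample / R_standard = 0.0101858 / 0.0111800 = 0.911073
d13C = (0.911073 − 1) × 1000 = -88.927 permil

-88.93 permil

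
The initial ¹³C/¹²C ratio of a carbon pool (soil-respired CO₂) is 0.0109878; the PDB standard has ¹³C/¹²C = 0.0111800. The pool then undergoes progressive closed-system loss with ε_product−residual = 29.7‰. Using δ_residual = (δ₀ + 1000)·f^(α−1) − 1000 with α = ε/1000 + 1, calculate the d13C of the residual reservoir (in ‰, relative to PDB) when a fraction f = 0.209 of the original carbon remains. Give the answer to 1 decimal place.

δ₀ = (0.0109878/0.0111800 − 1)×1000 = (0.982809 − 1)×1000 = -17.191‰
α − 1 = ε/1000 = 0.0297
f^(α−1) = 0.209^(0.0297) = 0.954571
δ_res = (-17.191 + 1000) × 0.954571 − 1000 = 938.161 − 1000 = -61.84‰

-61.8‰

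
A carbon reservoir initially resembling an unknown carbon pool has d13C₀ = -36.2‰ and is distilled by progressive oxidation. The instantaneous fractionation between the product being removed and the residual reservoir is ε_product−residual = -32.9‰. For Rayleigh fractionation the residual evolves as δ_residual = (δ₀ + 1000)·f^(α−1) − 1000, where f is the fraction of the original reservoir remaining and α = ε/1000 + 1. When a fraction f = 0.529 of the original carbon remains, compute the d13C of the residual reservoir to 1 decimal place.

-15.8‰

Rayleigh residual: δ_res = (δ₀ + 1000)·f^(α−1) − 1000
α = ε/1000 + 1 = 0.96710, so α − 1 = -0.03290
f^(α−1) = 0.529^(-0.03290) = 1.021171
δ_res = (-36.2 + 1000) × 1.021171 − 1000 = 984.204 − 1000 = -15.80‰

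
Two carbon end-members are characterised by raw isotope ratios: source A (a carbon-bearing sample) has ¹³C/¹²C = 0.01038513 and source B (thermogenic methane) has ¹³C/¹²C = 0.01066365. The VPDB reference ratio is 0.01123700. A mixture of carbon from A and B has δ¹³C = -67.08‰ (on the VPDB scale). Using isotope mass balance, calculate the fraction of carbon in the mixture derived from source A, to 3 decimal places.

0.648

δ_A = (0.01038513/0.01123700 − 1)×1000 = (0.924191 − 1)×1000 = -75.809‰
δ_B = (0.01066365/0.01123700 − 1)×1000 = (0.948977 − 1)×1000 = -51.023‰
f_A = (δ_mix − δ_B)/(δ_A − δ_B) = (-67.08 − (-51.023))/(-75.809 − (-51.023))
f_A = -16.057 / -24.786 = 0.6478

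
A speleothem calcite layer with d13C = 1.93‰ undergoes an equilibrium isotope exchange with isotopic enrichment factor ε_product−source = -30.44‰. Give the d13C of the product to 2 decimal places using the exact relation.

-28.57‰

To first order, δ_product ≈ δ_source + ε = -28.51‰.
Exactly, δ_product = (δ_source + 1000)·(ε/1000 + 1) − 1000.
δ_product = (1.93 + 1000) × (-30.44/1000 + 1) − 1000
δ_product = -28.569‰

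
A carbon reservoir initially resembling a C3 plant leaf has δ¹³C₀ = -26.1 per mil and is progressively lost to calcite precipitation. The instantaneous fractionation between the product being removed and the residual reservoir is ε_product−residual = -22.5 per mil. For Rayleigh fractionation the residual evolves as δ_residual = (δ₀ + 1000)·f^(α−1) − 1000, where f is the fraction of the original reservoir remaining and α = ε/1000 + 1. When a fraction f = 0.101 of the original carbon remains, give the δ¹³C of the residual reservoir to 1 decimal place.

Rayleigh residual: δ_res = (δ₀ + 1000)·f^(α−1) − 1000
α = ε/1000 + 1 = 0.97750, so α − 1 = -0.02250
f^(α−1) = 0.101^(-0.02250) = 1.052938
δ_res = (-26.1 + 1000) × 1.052938 − 1000 = 1025.456 − 1000 = 25.46 per mil

25.5 per mil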